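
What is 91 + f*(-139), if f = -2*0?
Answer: 91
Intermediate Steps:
f = 0
91 + f*(-139) = 91 + 0*(-139) = 91 + 0 = 91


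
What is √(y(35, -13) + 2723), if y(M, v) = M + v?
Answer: 3*√305 ≈ 52.393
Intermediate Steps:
√(y(35, -13) + 2723) = √((35 - 13) + 2723) = √(22 + 2723) = √2745 = 3*√305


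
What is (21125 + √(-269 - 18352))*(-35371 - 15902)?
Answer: -1083142125 - 153819*I*√2069 ≈ -1.0831e+9 - 6.9966e+6*I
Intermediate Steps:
(21125 + √(-269 - 18352))*(-35371 - 15902) = (21125 + √(-18621))*(-51273) = (21125 + 3*I*√2069)*(-51273) = -1083142125 - 153819*I*√2069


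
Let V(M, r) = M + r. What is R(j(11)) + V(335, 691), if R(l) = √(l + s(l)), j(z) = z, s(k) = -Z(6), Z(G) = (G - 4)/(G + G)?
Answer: 1026 + √390/6 ≈ 1029.3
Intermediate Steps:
Z(G) = (-4 + G)/(2*G) (Z(G) = (-4 + G)/((2*G)) = (-4 + G)*(1/(2*G)) = (-4 + G)/(2*G))
s(k) = -⅙ (s(k) = -(-4 + 6)/(2*6) = -2/(2*6) = -1*⅙ = -⅙)
R(l) = √(-⅙ + l) (R(l) = √(l - ⅙) = √(-⅙ + l))
R(j(11)) + V(335, 691) = √(-6 + 36*11)/6 + (335 + 691) = √(-6 + 396)/6 + 1026 = √390/6 + 1026 = 1026 + √390/6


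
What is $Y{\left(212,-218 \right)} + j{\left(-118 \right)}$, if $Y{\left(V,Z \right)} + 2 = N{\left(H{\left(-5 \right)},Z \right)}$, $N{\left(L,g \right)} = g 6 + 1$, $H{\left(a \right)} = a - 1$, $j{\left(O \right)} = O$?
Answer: $-1427$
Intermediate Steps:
$H{\left(a \right)} = -1 + a$ ($H{\left(a \right)} = a - 1 = -1 + a$)
$N{\left(L,g \right)} = 1 + 6 g$ ($N{\left(L,g \right)} = 6 g + 1 = 1 + 6 g$)
$Y{\left(V,Z \right)} = -1 + 6 Z$ ($Y{\left(V,Z \right)} = -2 + \left(1 + 6 Z\right) = -1 + 6 Z$)
$Y{\left(212,-218 \right)} + j{\left(-118 \right)} = \left(-1 + 6 \left(-218\right)\right) - 118 = \left(-1 - 1308\right) - 118 = -1309 - 118 = -1427$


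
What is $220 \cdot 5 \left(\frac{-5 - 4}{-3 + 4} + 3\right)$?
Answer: $-6600$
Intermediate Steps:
$220 \cdot 5 \left(\frac{-5 - 4}{-3 + 4} + 3\right) = 220 \cdot 5 \left(- \frac{9}{1} + 3\right) = 220 \cdot 5 \left(\left(-9\right) 1 + 3\right) = 220 \cdot 5 \left(-9 + 3\right) = 220 \cdot 5 \left(-6\right) = 220 \left(-30\right) = -6600$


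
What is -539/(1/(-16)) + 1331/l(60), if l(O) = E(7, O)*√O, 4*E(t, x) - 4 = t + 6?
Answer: 8624 + 2662*√15/255 ≈ 8664.4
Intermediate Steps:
E(t, x) = 5/2 + t/4 (E(t, x) = 1 + (t + 6)/4 = 1 + (6 + t)/4 = 1 + (3/2 + t/4) = 5/2 + t/4)
l(O) = 17*√O/4 (l(O) = (5/2 + (¼)*7)*√O = (5/2 + 7/4)*√O = 17*√O/4)
-539/(1/(-16)) + 1331/l(60) = -539/(1/(-16)) + 1331/((17*√60/4)) = -539/(-1/16) + 1331/((17*(2*√15)/4)) = -539*(-16) + 1331/((17*√15/2)) = 8624 + 1331*(2*√15/255) = 8624 + 2662*√15/255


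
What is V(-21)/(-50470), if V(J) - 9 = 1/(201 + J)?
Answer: -1621/9084600 ≈ -0.00017843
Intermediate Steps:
V(J) = 9 + 1/(201 + J)
V(-21)/(-50470) = ((1810 + 9*(-21))/(201 - 21))/(-50470) = ((1810 - 189)/180)*(-1/50470) = ((1/180)*1621)*(-1/50470) = (1621/180)*(-1/50470) = -1621/9084600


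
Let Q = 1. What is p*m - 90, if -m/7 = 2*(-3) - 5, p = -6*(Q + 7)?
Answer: -3786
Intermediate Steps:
p = -48 (p = -6*(1 + 7) = -6*8 = -48)
m = 77 (m = -7*(2*(-3) - 5) = -7*(-6 - 5) = -7*(-11) = 77)
p*m - 90 = -48*77 - 90 = -3696 - 90 = -3786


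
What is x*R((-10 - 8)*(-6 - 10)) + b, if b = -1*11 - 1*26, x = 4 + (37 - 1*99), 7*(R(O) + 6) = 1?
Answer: 2119/7 ≈ 302.71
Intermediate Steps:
R(O) = -41/7 (R(O) = -6 + (⅐)*1 = -6 + ⅐ = -41/7)
x = -58 (x = 4 + (37 - 99) = 4 - 62 = -58)
b = -37 (b = -11 - 26 = -37)
x*R((-10 - 8)*(-6 - 10)) + b = -58*(-41/7) - 37 = 2378/7 - 37 = 2119/7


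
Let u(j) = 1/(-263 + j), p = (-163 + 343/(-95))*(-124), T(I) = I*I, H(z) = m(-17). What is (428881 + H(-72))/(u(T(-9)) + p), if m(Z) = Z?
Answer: 7415058560/357206209 ≈ 20.758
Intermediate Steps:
H(z) = -17
T(I) = I**2
p = 1962672/95 (p = (-163 + 343*(-1/95))*(-124) = (-163 - 343/95)*(-124) = -15828/95*(-124) = 1962672/95 ≈ 20660.)
(428881 + H(-72))/(u(T(-9)) + p) = (428881 - 17)/(1/(-263 + (-9)**2) + 1962672/95) = 428864/(1/(-263 + 81) + 1962672/95) = 428864/(1/(-182) + 1962672/95) = 428864/(-1/182 + 1962672/95) = 428864/(357206209/17290) = 428864*(17290/357206209) = 7415058560/357206209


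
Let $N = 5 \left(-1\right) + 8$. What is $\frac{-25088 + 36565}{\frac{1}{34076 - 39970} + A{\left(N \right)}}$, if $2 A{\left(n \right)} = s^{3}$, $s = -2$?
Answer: $- \frac{67645438}{23577} \approx -2869.1$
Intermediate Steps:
$N = 3$ ($N = -5 + 8 = 3$)
$A{\left(n \right)} = -4$ ($A{\left(n \right)} = \frac{\left(-2\right)^{3}}{2} = \frac{1}{2} \left(-8\right) = -4$)
$\frac{-25088 + 36565}{\frac{1}{34076 - 39970} + A{\left(N \right)}} = \frac{-25088 + 36565}{\frac{1}{34076 - 39970} - 4} = \frac{11477}{\frac{1}{-5894} - 4} = \frac{11477}{- \frac{1}{5894} - 4} = \frac{11477}{- \frac{23577}{5894}} = 11477 \left(- \frac{5894}{23577}\right) = - \frac{67645438}{23577}$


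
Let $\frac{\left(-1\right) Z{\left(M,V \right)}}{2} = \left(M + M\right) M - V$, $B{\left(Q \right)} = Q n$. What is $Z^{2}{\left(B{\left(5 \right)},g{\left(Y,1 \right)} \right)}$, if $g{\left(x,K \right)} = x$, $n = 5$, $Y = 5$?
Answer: $6200100$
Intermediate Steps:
$B{\left(Q \right)} = 5 Q$ ($B{\left(Q \right)} = Q 5 = 5 Q$)
$Z{\left(M,V \right)} = - 4 M^{2} + 2 V$ ($Z{\left(M,V \right)} = - 2 \left(\left(M + M\right) M - V\right) = - 2 \left(2 M M - V\right) = - 2 \left(2 M^{2} - V\right) = - 2 \left(- V + 2 M^{2}\right) = - 4 M^{2} + 2 V$)
$Z^{2}{\left(B{\left(5 \right)},g{\left(Y,1 \right)} \right)} = \left(- 4 \left(5 \cdot 5\right)^{2} + 2 \cdot 5\right)^{2} = \left(- 4 \cdot 25^{2} + 10\right)^{2} = \left(\left(-4\right) 625 + 10\right)^{2} = \left(-2500 + 10\right)^{2} = \left(-2490\right)^{2} = 6200100$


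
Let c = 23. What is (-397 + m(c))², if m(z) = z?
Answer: 139876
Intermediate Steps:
(-397 + m(c))² = (-397 + 23)² = (-374)² = 139876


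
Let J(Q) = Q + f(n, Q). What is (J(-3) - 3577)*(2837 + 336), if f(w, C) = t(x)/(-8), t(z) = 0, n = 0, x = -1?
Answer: -11359340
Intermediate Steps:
f(w, C) = 0 (f(w, C) = 0/(-8) = 0*(-⅛) = 0)
J(Q) = Q (J(Q) = Q + 0 = Q)
(J(-3) - 3577)*(2837 + 336) = (-3 - 3577)*(2837 + 336) = -3580*3173 = -11359340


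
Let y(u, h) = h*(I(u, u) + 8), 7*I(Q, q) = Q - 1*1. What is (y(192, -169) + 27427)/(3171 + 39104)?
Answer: 150246/295925 ≈ 0.50772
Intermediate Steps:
I(Q, q) = -⅐ + Q/7 (I(Q, q) = (Q - 1*1)/7 = (Q - 1)/7 = (-1 + Q)/7 = -⅐ + Q/7)
y(u, h) = h*(55/7 + u/7) (y(u, h) = h*((-⅐ + u/7) + 8) = h*(55/7 + u/7))
(y(192, -169) + 27427)/(3171 + 39104) = ((⅐)*(-169)*(55 + 192) + 27427)/(3171 + 39104) = ((⅐)*(-169)*247 + 27427)/42275 = (-41743/7 + 27427)*(1/42275) = (150246/7)*(1/42275) = 150246/295925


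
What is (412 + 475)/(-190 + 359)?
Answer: 887/169 ≈ 5.2485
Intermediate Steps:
(412 + 475)/(-190 + 359) = 887/169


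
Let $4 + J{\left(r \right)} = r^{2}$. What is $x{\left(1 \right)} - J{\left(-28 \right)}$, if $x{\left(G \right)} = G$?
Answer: $-779$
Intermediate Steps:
$J{\left(r \right)} = -4 + r^{2}$
$x{\left(1 \right)} - J{\left(-28 \right)} = 1 - \left(-4 + \left(-28\right)^{2}\right) = 1 - \left(-4 + 784\right) = 1 - 780 = -779$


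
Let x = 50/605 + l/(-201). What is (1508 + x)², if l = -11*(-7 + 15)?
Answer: 1346062615503076/591511041 ≈ 2.2756e+6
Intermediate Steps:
l = -88 (l = -11*8 = -88)
x = 12658/24321 (x = 50/605 - 88/(-201) = 50*(1/605) - 88*(-1/201) = 10/121 + 88/201 = 12658/24321 ≈ 0.52046)
(1508 + x)² = (1508 + 12658/24321)² = (36688726/24321)² = 1346062615503076/591511041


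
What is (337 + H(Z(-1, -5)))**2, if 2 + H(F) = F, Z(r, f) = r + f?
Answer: 108241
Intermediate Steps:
Z(r, f) = f + r
H(F) = -2 + F
(337 + H(Z(-1, -5)))**2 = (337 + (-2 + (-5 - 1)))**2 = (337 + (-2 - 6))**2 = (337 - 8)**2 = 329**2 = 108241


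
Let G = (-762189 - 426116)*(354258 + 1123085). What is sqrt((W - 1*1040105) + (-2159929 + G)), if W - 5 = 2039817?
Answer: I*sqrt(1755535233827) ≈ 1.325e+6*I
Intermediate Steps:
W = 2039822 (W = 5 + 2039817 = 2039822)
G = -1755534073615 (G = -1188305*1477343 = -1755534073615)
sqrt((W - 1*1040105) + (-2159929 + G)) = sqrt((2039822 - 1*1040105) + (-2159929 - 1755534073615)) = sqrt((2039822 - 1040105) - 1755536233544) = sqrt(999717 - 1755536233544) = sqrt(-1755535233827) = I*sqrt(1755535233827)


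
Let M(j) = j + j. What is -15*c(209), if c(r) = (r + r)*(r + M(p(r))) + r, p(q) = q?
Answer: -3934425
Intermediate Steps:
M(j) = 2*j
c(r) = r + 6*r² (c(r) = (r + r)*(r + 2*r) + r = (2*r)*(3*r) + r = 6*r² + r = r + 6*r²)
-15*c(209) = -3135*(1 + 6*209) = -3135*(1 + 1254) = -3135*1255 = -15*262295 = -3934425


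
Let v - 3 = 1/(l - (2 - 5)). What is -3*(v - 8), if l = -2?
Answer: 12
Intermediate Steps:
v = 4 (v = 3 + 1/(-2 - (2 - 5)) = 3 + 1/(-2 - 1*(-3)) = 3 + 1/(-2 + 3) = 3 + 1/1 = 3 + 1 = 4)
-3*(v - 8) = -3*(4 - 8) = -3*(-4) = 12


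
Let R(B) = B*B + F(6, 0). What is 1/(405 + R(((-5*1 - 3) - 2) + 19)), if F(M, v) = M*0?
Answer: 1/486 ≈ 0.0020576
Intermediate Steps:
F(M, v) = 0
R(B) = B² (R(B) = B*B + 0 = B² + 0 = B²)
1/(405 + R(((-5*1 - 3) - 2) + 19)) = 1/(405 + (((-5*1 - 3) - 2) + 19)²) = 1/(405 + (((-5 - 3) - 2) + 19)²) = 1/(405 + ((-8 - 2) + 19)²) = 1/(405 + (-10 + 19)²) = 1/(405 + 9²) = 1/(405 + 81) = 1/486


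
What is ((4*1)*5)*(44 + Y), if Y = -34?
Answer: 200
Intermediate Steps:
((4*1)*5)*(44 + Y) = ((4*1)*5)*(44 - 34) = (4*5)*10 = 20*10 = 200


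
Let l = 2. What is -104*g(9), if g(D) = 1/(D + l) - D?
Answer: 10192/11 ≈ 926.54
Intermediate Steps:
g(D) = 1/(2 + D) - D (g(D) = 1/(D + 2) - D = 1/(2 + D) - D)
-104*g(9) = -104*(1 - 1*9² - 2*9)/(2 + 9) = -104*(1 - 1*81 - 18)/11 = -104*(1 - 81 - 18)/11 = -104*(-98)/11 = -104*(-98/11) = 10192/11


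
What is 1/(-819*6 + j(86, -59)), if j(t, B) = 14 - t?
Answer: -1/4986 ≈ -0.00020056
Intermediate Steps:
1/(-819*6 + j(86, -59)) = 1/(-819*6 + (14 - 1*86)) = 1/(-4914 + (14 - 86)) = 1/(-4914 - 72) = 1/(-4986) = -1/4986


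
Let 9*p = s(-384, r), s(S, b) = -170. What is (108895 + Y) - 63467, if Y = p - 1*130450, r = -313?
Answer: -765368/9 ≈ -85041.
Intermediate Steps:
p = -170/9 (p = (⅑)*(-170) = -170/9 ≈ -18.889)
Y = -1174220/9 (Y = -170/9 - 1*130450 = -170/9 - 130450 = -1174220/9 ≈ -1.3047e+5)
(108895 + Y) - 63467 = (108895 - 1174220/9) - 63467 = -194165/9 - 63467 = -765368/9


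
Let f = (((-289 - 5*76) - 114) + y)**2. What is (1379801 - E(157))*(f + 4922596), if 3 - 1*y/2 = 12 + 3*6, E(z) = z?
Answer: 7757965853260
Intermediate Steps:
y = -54 (y = 6 - 2*(12 + 3*6) = 6 - 2*(12 + 18) = 6 - 2*30 = 6 - 60 = -54)
f = 700569 (f = (((-289 - 5*76) - 114) - 54)**2 = (((-289 - 380) - 114) - 54)**2 = ((-669 - 114) - 54)**2 = (-783 - 54)**2 = (-837)**2 = 700569)
(1379801 - E(157))*(f + 4922596) = (1379801 - 1*157)*(700569 + 4922596) = (1379801 - 157)*5623165 = 1379644*5623165 = 7757965853260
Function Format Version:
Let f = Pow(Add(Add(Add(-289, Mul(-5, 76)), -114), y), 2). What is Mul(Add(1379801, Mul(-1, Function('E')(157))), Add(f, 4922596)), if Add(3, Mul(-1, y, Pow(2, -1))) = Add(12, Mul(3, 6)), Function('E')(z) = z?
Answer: 7757965853260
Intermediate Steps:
y = -54 (y = Add(6, Mul(-2, Add(12, Mul(3, 6)))) = Add(6, Mul(-2, Add(12, 18))) = Add(6, Mul(-2, 30)) = Add(6, -60) = -54)
f = 700569 (f = Pow(Add(Add(Add(-289, Mul(-5, 76)), -114), -54), 2) = Pow(Add(Add(Add(-289, -380), -114), -54), 2) = Pow(Add(Add(-669, -114), -54), 2) = Pow(Add(-783, -54), 2) = Pow(-837, 2) = 700569)
Mul(Add(1379801, Mul(-1, Function('E')(157))), Add(f, 4922596)) = Mul(Add(1379801, Mul(-1, 157)), Add(700569, 4922596)) = Mul(Add(1379801, -157), 5623165) = Mul(1379644, 5623165) = 7757965853260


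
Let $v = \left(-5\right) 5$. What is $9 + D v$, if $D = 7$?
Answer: $-166$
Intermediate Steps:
$v = -25$
$9 + D v = 9 + 7 \left(-25\right) = 9 - 175 = -166$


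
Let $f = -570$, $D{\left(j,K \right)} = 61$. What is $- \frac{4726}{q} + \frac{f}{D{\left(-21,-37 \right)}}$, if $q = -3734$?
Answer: $- \frac{920047}{113887} \approx -8.0786$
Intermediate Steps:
$- \frac{4726}{q} + \frac{f}{D{\left(-21,-37 \right)}} = - \frac{4726}{-3734} - \frac{570}{61} = \left(-4726\right) \left(- \frac{1}{3734}\right) - \frac{570}{61} = \frac{2363}{1867} - \frac{570}{61} = - \frac{920047}{113887}$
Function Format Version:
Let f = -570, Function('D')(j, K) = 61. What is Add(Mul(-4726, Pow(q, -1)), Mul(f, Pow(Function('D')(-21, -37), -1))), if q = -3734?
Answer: Rational(-920047, 113887) ≈ -8.0786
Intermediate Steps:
Add(Mul(-4726, Pow(q, -1)), Mul(f, Pow(Function('D')(-21, -37), -1))) = Add(Mul(-4726, Pow(-3734, -1)), Mul(-570, Pow(61, -1))) = Add(Mul(-4726, Rational(-1, 3734)), Mul(-570, Rational(1, 61))) = Add(Rational(2363, 1867), Rational(-570, 61)) = Rational(-920047, 113887)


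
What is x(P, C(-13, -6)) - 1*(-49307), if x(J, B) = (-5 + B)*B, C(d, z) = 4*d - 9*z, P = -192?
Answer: 49301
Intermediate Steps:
C(d, z) = -9*z + 4*d
x(J, B) = B*(-5 + B)
x(P, C(-13, -6)) - 1*(-49307) = (-9*(-6) + 4*(-13))*(-5 + (-9*(-6) + 4*(-13))) - 1*(-49307) = (54 - 52)*(-5 + (54 - 52)) + 49307 = 2*(-5 + 2) + 49307 = 2*(-3) + 49307 = -6 + 49307 = 49301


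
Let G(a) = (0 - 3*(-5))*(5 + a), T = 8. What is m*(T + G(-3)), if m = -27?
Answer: -1026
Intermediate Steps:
G(a) = 75 + 15*a (G(a) = (0 + 15)*(5 + a) = 15*(5 + a) = 75 + 15*a)
m*(T + G(-3)) = -27*(8 + (75 + 15*(-3))) = -27*(8 + (75 - 45)) = -27*(8 + 30) = -27*38 = -1026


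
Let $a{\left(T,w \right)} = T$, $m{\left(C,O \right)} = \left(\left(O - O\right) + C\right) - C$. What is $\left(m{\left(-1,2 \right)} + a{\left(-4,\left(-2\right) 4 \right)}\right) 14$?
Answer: $-56$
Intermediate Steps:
$m{\left(C,O \right)} = 0$ ($m{\left(C,O \right)} = \left(0 + C\right) - C = C - C = 0$)
$\left(m{\left(-1,2 \right)} + a{\left(-4,\left(-2\right) 4 \right)}\right) 14 = \left(0 - 4\right) 14 = \left(-4\right) 14 = -56$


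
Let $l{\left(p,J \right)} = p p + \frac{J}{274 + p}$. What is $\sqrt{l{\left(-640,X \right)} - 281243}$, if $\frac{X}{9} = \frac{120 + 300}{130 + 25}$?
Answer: $\frac{\sqrt{458989119251}}{1891} \approx 358.27$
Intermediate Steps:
$X = \frac{756}{31}$ ($X = 9 \frac{120 + 300}{130 + 25} = 9 \cdot \frac{420}{155} = 9 \cdot 420 \cdot \frac{1}{155} = 9 \cdot \frac{84}{31} = \frac{756}{31} \approx 24.387$)
$l{\left(p,J \right)} = p^{2} + \frac{J}{274 + p}$
$\sqrt{l{\left(-640,X \right)} - 281243} = \sqrt{\frac{\frac{756}{31} + \left(-640\right)^{3} + 274 \left(-640\right)^{2}}{274 - 640} - 281243} = \sqrt{\frac{\frac{756}{31} - 262144000 + 274 \cdot 409600}{-366} - 281243} = \sqrt{- \frac{\frac{756}{31} - 262144000 + 112230400}{366} - 281243} = \sqrt{\left(- \frac{1}{366}\right) \left(- \frac{4647320844}{31}\right) - 281243} = \sqrt{\frac{774553474}{1891} - 281243} = \sqrt{\frac{242722961}{1891}} = \frac{\sqrt{458989119251}}{1891}$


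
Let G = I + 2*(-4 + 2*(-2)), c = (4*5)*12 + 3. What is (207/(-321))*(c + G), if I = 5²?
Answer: -17388/107 ≈ -162.50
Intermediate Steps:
I = 25
c = 243 (c = 20*12 + 3 = 240 + 3 = 243)
G = 9 (G = 25 + 2*(-4 + 2*(-2)) = 25 + 2*(-4 - 4) = 25 + 2*(-8) = 25 - 16 = 9)
(207/(-321))*(c + G) = (207/(-321))*(243 + 9) = (207*(-1/321))*252 = -69/107*252 = -17388/107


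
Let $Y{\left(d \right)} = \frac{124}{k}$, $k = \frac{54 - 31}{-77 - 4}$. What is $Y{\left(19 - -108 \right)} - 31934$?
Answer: $- \frac{744526}{23} \approx -32371.0$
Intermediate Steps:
$k = - \frac{23}{81}$ ($k = \frac{23}{-81} = 23 \left(- \frac{1}{81}\right) = - \frac{23}{81} \approx -0.28395$)
$Y{\left(d \right)} = - \frac{10044}{23}$ ($Y{\left(d \right)} = \frac{124}{- \frac{23}{81}} = 124 \left(- \frac{81}{23}\right) = - \frac{10044}{23}$)
$Y{\left(19 - -108 \right)} - 31934 = - \frac{10044}{23} - 31934 = - \frac{744526}{23}$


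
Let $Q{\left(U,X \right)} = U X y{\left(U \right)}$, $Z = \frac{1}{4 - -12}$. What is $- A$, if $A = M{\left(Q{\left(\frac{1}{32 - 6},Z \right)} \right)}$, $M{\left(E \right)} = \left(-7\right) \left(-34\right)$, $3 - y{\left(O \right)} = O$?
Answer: $-238$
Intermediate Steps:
$y{\left(O \right)} = 3 - O$
$Z = \frac{1}{16}$ ($Z = \frac{1}{4 + 12} = \frac{1}{16} \approx 0.0625$)
$Q{\left(U,X \right)} = U X \left(3 - U\right)$
$M{\left(E \right)} = 238$
$A = 238$
$- A = \left(-1\right) 238 = -238$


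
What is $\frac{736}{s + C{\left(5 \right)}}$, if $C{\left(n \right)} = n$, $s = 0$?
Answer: $\frac{736}{5} \approx 147.2$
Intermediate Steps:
$\frac{736}{s + C{\left(5 \right)}} = \frac{736}{0 + 5} = \frac{736}{5}$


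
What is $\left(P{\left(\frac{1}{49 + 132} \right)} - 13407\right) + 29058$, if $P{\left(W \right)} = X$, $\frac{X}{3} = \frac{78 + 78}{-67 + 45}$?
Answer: $\frac{171927}{11} \approx 15630.0$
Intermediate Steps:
$X = - \frac{234}{11}$ ($X = 3 \frac{78 + 78}{-67 + 45} = 3 \frac{156}{-22} = 3 \cdot 156 \left(- \frac{1}{22}\right) = 3 \left(- \frac{78}{11}\right) = - \frac{234}{11} \approx -21.273$)
$P{\left(W \right)} = - \frac{234}{11}$
$\left(P{\left(\frac{1}{49 + 132} \right)} - 13407\right) + 29058 = \left(- \frac{234}{11} - 13407\right) + 29058 = - \frac{147711}{11} + 29058 = \frac{171927}{11}$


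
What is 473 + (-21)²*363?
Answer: 160556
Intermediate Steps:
473 + (-21)²*363 = 473 + 441*363 = 473 + 160083 = 160556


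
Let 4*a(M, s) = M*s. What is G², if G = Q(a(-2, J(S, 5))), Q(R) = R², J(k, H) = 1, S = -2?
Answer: 1/16 ≈ 0.062500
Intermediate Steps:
a(M, s) = M*s/4 (a(M, s) = (M*s)/4 = M*s/4)
G = ¼ (G = ((¼)*(-2)*1)² = (-½)² = ¼ ≈ 0.25000)
G² = (¼)² = 1/16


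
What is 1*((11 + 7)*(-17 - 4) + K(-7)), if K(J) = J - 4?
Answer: -389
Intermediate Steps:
K(J) = -4 + J
1*((11 + 7)*(-17 - 4) + K(-7)) = 1*((11 + 7)*(-17 - 4) + (-4 - 7)) = 1*(18*(-21) - 11) = 1*(-378 - 11) = 1*(-389) = -389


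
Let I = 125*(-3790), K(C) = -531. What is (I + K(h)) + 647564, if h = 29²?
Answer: 173283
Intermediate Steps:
h = 841
I = -473750
(I + K(h)) + 647564 = (-473750 - 531) + 647564 = -474281 + 647564 = 173283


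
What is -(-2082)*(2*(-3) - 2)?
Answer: -16656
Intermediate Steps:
-(-2082)*(2*(-3) - 2) = -(-2082)*(-6 - 2) = -(-2082)*(-8) = -694*24 = -16656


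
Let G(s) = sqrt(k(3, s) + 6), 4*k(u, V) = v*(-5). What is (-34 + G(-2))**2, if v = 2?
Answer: (68 - sqrt(14))**2/4 ≈ 1032.3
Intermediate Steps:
k(u, V) = -5/2 (k(u, V) = (2*(-5))/4 = (1/4)*(-10) = -5/2)
G(s) = sqrt(14)/2 (G(s) = sqrt(-5/2 + 6) = sqrt(7/2) = sqrt(14)/2)
(-34 + G(-2))**2 = (-34 + sqrt(14)/2)**2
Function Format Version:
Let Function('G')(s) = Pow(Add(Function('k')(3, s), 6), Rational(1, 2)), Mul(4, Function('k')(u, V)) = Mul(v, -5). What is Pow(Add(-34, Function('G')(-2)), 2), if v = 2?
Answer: Mul(Rational(1, 4), Pow(Add(68, Mul(-1, Pow(14, Rational(1, 2)))), 2)) ≈ 1032.3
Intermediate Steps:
Function('k')(u, V) = Rational(-5, 2) (Function('k')(u, V) = Mul(Rational(1, 4), Mul(2, -5)) = Mul(Rational(1, 4), -10) = Rational(-5, 2))
Function('G')(s) = Mul(Rational(1, 2), Pow(14, Rational(1, 2))) (Function('G')(s) = Pow(Add(Rational(-5, 2), 6), Rational(1, 2)) = Pow(Rational(7, 2), Rational(1, 2)) = Mul(Rational(1, 2), Pow(14, Rational(1, 2))))
Pow(Add(-34, Function('G')(-2)), 2) = Pow(Add(-34, Mul(Rational(1, 2), Pow(14, Rational(1, 2)))), 2)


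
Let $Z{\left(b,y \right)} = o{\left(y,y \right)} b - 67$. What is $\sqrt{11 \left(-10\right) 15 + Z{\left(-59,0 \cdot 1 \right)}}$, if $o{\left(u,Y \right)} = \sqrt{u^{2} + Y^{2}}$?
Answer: $i \sqrt{1717} \approx 41.437 i$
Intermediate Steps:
$o{\left(u,Y \right)} = \sqrt{Y^{2} + u^{2}}$
$Z{\left(b,y \right)} = -67 + b \sqrt{2} \sqrt{y^{2}}$ ($Z{\left(b,y \right)} = \sqrt{y^{2} + y^{2}} b - 67 = \sqrt{2 y^{2}} b - 67 = \sqrt{2} \sqrt{y^{2}} b - 67 = b \sqrt{2} \sqrt{y^{2}} - 67 = -67 + b \sqrt{2} \sqrt{y^{2}}$)
$\sqrt{11 \left(-10\right) 15 + Z{\left(-59,0 \cdot 1 \right)}} = \sqrt{11 \left(-10\right) 15 - \left(67 + 59 \sqrt{2} \sqrt{\left(0 \cdot 1\right)^{2}}\right)} = \sqrt{\left(-110\right) 15 - \left(67 + 59 \sqrt{2} \sqrt{0^{2}}\right)} = \sqrt{-1650 - \left(67 + 59 \sqrt{2} \sqrt{0}\right)} = \sqrt{-1650 - \left(67 + 59 \sqrt{2} \cdot 0\right)} = \sqrt{-1650 + \left(-67 + 0\right)} = \sqrt{-1650 - 67} = \sqrt{-1717} = i \sqrt{1717}$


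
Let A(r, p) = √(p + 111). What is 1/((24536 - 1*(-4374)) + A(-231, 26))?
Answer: 28910/835787963 - √137/835787963 ≈ 3.4576e-5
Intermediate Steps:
A(r, p) = √(111 + p)
1/((24536 - 1*(-4374)) + A(-231, 26)) = 1/((24536 - 1*(-4374)) + √(111 + 26)) = 1/((24536 + 4374) + √137) = 1/(28910 + √137)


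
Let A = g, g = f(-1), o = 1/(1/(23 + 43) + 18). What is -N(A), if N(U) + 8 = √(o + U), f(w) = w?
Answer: 8 - I*√1335247/1189 ≈ 8.0 - 0.97185*I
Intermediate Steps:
o = 66/1189 (o = 1/(1/66 + 18) = 1/(1189/66) = 66/1189 ≈ 0.055509)
g = -1
A = -1
N(U) = -8 + √(66/1189 + U)
-N(A) = -(-8 + √(78474 + 1413721*(-1))/1189) = -(-8 + √(78474 - 1413721)/1189) = -(-8 + √(-1335247)/1189) = -(-8 + (I*√1335247)/1189) = -(-8 + I*√1335247/1189) = 8 - I*√1335247/1189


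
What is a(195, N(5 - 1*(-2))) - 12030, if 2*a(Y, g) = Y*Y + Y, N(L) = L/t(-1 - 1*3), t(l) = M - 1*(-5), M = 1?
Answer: 7080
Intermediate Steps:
t(l) = 6 (t(l) = 1 - 1*(-5) = 1 + 5 = 6)
N(L) = L/6
a(Y, g) = Y/2 + Y**2/2 (a(Y, g) = (Y*Y + Y)/2 = (Y**2 + Y)/2 = (Y + Y**2)/2 = Y/2 + Y**2/2)
a(195, N(5 - 1*(-2))) - 12030 = (1/2)*195*(1 + 195) - 12030 = (1/2)*195*196 - 12030 = 19110 - 12030 = 7080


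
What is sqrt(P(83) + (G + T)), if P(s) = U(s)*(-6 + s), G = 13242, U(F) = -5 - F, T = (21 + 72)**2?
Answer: sqrt(15115) ≈ 122.94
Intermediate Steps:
T = 8649 (T = 93**2 = 8649)
P(s) = (-6 + s)*(-5 - s) (P(s) = (-5 - s)*(-6 + s) = (-6 + s)*(-5 - s))
sqrt(P(83) + (G + T)) = sqrt((30 + 83 - 1*83**2) + (13242 + 8649)) = sqrt((30 + 83 - 1*6889) + 21891) = sqrt((30 + 83 - 6889) + 21891) = sqrt(-6776 + 21891) = sqrt(15115)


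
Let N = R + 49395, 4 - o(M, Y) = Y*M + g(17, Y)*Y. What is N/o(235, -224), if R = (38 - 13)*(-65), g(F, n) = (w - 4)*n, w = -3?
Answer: 23885/201938 ≈ 0.11828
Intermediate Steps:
g(F, n) = -7*n (g(F, n) = (-3 - 4)*n = -7*n)
R = -1625 (R = 25*(-65) = -1625)
o(M, Y) = 4 + 7*Y² - M*Y (o(M, Y) = 4 - (Y*M + (-7*Y)*Y) = 4 - (M*Y - 7*Y²) = 4 - (-7*Y² + M*Y) = 4 + (7*Y² - M*Y) = 4 + 7*Y² - M*Y)
N = 47770 (N = -1625 + 49395 = 47770)
N/o(235, -224) = 47770/(4 + 7*(-224)² - 1*235*(-224)) = 47770/(4 + 7*50176 + 52640) = 47770/(4 + 351232 + 52640) = 47770/403876 = 47770*(1/403876) = 23885/201938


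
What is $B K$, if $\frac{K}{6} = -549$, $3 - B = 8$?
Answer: $16470$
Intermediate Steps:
$B = -5$ ($B = 3 - 8 = -5$)
$K = -3294$ ($K = 6 \left(-549\right) = -3294$)
$B K = \left(-5\right) \left(-3294\right) = 16470$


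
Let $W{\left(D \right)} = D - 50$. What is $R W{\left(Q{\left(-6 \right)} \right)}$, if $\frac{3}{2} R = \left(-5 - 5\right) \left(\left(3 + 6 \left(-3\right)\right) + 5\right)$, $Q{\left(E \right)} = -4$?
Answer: $-3600$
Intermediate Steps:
$W{\left(D \right)} = -50 + D$
$R = \frac{200}{3}$ ($R = \frac{2 \left(-5 - 5\right) \left(\left(3 + 6 \left(-3\right)\right) + 5\right)}{3} = \frac{2 \left(- 10 \left(\left(3 - 18\right) + 5\right)\right)}{3} = \frac{2 \left(- 10 \left(-15 + 5\right)\right)}{3} = \frac{2 \left(\left(-10\right) \left(-10\right)\right)}{3} = \frac{2}{3} \cdot 100 = \frac{200}{3} \approx 66.667$)
$R W{\left(Q{\left(-6 \right)} \right)} = \frac{200 \left(-50 - 4\right)}{3} = \frac{200}{3} \left(-54\right) = -3600$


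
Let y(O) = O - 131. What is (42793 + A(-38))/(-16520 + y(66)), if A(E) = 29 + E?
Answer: -42784/16585 ≈ -2.5797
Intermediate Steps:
y(O) = -131 + O
(42793 + A(-38))/(-16520 + y(66)) = (42793 + (29 - 38))/(-16520 + (-131 + 66)) = (42793 - 9)/(-16520 - 65) = 42784/(-16585) = 42784*(-1/16585) = -42784/16585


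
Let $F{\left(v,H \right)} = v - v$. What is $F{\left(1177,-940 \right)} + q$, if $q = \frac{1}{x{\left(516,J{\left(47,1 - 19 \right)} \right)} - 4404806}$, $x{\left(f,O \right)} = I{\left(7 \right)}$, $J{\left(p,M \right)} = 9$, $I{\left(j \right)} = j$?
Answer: $- \frac{1}{4404799} \approx -2.2703 \cdot 10^{-7}$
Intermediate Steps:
$x{\left(f,O \right)} = 7$
$q = - \frac{1}{4404799}$ ($q = \frac{1}{7 - 4404806} = \frac{1}{-4404799} = - \frac{1}{4404799} \approx -2.2703 \cdot 10^{-7}$)
$F{\left(v,H \right)} = 0$
$F{\left(1177,-940 \right)} + q = 0 - \frac{1}{4404799} = - \frac{1}{4404799}$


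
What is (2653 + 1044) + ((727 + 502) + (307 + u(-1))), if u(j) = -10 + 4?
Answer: 5227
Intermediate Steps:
u(j) = -6
(2653 + 1044) + ((727 + 502) + (307 + u(-1))) = (2653 + 1044) + ((727 + 502) + (307 - 6)) = 3697 + (1229 + 301) = 3697 + 1530 = 5227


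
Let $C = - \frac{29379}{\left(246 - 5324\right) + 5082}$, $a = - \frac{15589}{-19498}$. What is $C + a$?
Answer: $- \frac{286384693}{38996} \approx -7344.0$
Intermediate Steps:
$a = \frac{15589}{19498}$ ($a = \left(-15589\right) \left(- \frac{1}{19498}\right) = \frac{15589}{19498} \approx 0.79952$)
$C = - \frac{29379}{4}$ ($C = - \frac{29379}{-5078 + 5082} = - \frac{29379}{4} \approx -7344.8$)
$C + a = - \frac{29379}{4} + \frac{15589}{19498} = - \frac{286384693}{38996}$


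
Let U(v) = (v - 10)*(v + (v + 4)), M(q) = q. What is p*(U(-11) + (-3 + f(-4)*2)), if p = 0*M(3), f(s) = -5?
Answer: 0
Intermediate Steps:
U(v) = (-10 + v)*(4 + 2*v) (U(v) = (-10 + v)*(v + (4 + v)) = (-10 + v)*(4 + 2*v))
p = 0 (p = 0*3 = 0)
p*(U(-11) + (-3 + f(-4)*2)) = 0*((-40 - 16*(-11) + 2*(-11)²) + (-3 - 5*2)) = 0*((-40 + 176 + 2*121) + (-3 - 10)) = 0*((-40 + 176 + 242) - 13) = 0*(378 - 13) = 0*365 = 0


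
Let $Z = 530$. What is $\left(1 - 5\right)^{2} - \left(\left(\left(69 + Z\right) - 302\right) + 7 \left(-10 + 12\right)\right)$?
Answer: $-295$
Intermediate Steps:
$\left(1 - 5\right)^{2} - \left(\left(\left(69 + Z\right) - 302\right) + 7 \left(-10 + 12\right)\right) = \left(1 - 5\right)^{2} - \left(\left(\left(69 + 530\right) - 302\right) + 7 \left(-10 + 12\right)\right) = \left(-4\right)^{2} - \left(\left(599 - 302\right) + 7 \cdot 2\right) = 16 - \left(297 + 14\right) = 16 - 311 = -295$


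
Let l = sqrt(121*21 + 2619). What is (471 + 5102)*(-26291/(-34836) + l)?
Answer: 146519743/34836 + 11146*sqrt(1290) ≈ 4.0453e+5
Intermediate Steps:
l = 2*sqrt(1290) (l = sqrt(2541 + 2619) = sqrt(5160) = 2*sqrt(1290) ≈ 71.833)
(471 + 5102)*(-26291/(-34836) + l) = (471 + 5102)*(-26291/(-34836) + 2*sqrt(1290)) = 5573*(-26291*(-1/34836) + 2*sqrt(1290)) = 5573*(26291/34836 + 2*sqrt(1290)) = 146519743/34836 + 11146*sqrt(1290)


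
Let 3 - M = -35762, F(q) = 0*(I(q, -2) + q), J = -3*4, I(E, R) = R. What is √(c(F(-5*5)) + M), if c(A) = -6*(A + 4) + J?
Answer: √35729 ≈ 189.02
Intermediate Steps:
J = -12
F(q) = 0 (F(q) = 0*(-2 + q) = 0)
c(A) = -36 - 6*A (c(A) = -6*(A + 4) - 12 = -6*(4 + A) - 12 = (-24 - 6*A) - 12 = -36 - 6*A)
M = 35765 (M = 3 - 1*(-35762) = 3 + 35762 = 35765)
√(c(F(-5*5)) + M) = √((-36 - 6*0) + 35765) = √((-36 + 0) + 35765) = √(-36 + 35765) = √35729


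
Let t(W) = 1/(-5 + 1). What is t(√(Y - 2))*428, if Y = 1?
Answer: -107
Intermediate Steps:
t(W) = -¼ (t(W) = 1/(-4) = -¼)
t(√(Y - 2))*428 = -¼*428 = -107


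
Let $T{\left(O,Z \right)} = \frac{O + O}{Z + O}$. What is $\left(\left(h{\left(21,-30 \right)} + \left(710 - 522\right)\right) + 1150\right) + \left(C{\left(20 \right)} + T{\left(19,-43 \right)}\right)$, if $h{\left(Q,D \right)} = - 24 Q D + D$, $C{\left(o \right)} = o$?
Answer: $\frac{197357}{12} \approx 16446.0$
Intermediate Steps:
$h{\left(Q,D \right)} = D - 24 D Q$ ($h{\left(Q,D \right)} = - 24 D Q + D = D - 24 D Q$)
$T{\left(O,Z \right)} = \frac{2 O}{O + Z}$
$\left(\left(h{\left(21,-30 \right)} + \left(710 - 522\right)\right) + 1150\right) + \left(C{\left(20 \right)} + T{\left(19,-43 \right)}\right) = \left(\left(- 30 \left(1 - 504\right) + \left(710 - 522\right)\right) + 1150\right) + \left(20 + 2 \cdot 19 \frac{1}{19 - 43}\right) = \left(\left(- 30 \left(1 - 504\right) + \left(710 - 522\right)\right) + 1150\right) + \left(20 + 2 \cdot 19 \frac{1}{-24}\right) = \left(\left(\left(-30\right) \left(-503\right) + 188\right) + 1150\right) + \left(20 + 2 \cdot 19 \left(- \frac{1}{24}\right)\right) = \left(\left(15090 + 188\right) + 1150\right) + \left(20 - \frac{19}{12}\right) = \left(15278 + 1150\right) + \frac{221}{12} = 16428 + \frac{221}{12} = \frac{197357}{12}$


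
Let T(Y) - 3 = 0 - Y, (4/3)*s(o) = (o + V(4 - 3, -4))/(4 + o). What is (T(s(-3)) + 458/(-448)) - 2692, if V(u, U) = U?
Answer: -601389/224 ≈ -2684.8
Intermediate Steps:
s(o) = 3*(-4 + o)/(4*(4 + o)) (s(o) = 3*((o - 4)/(4 + o))/4 = 3*((-4 + o)/(4 + o))/4 = 3*(-4 + o)/(4*(4 + o)))
T(Y) = 3 - Y (T(Y) = 3 + (0 - Y) = 3 - Y)
(T(s(-3)) + 458/(-448)) - 2692 = ((3 - 3*(-4 - 3)/(4*(4 - 3))) + 458/(-448)) - 2692 = ((3 - 3*(-7)/(4*1)) + 458*(-1/448)) - 2692 = ((3 - 3*(-7)/4) - 229/224) - 2692 = ((3 - 1*(-21/4)) - 229/224) - 2692 = ((3 + 21/4) - 229/224) - 2692 = (33/4 - 229/224) - 2692 = 1619/224 - 2692 = -601389/224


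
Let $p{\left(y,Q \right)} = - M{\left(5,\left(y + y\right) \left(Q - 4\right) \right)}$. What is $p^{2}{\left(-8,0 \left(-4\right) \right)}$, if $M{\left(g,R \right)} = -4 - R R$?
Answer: $16810000$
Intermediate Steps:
$M{\left(g,R \right)} = -4 - R^{2}$
$p{\left(y,Q \right)} = 4 + 4 y^{2} \left(-4 + Q\right)^{2}$ ($p{\left(y,Q \right)} = - (-4 - \left(\left(y + y\right) \left(Q - 4\right)\right)^{2}) = - (-4 - \left(2 y \left(-4 + Q\right)\right)^{2}) = - (-4 - 4 y^{2} \left(-4 + Q\right)^{2}) = 4 + 4 y^{2} \left(-4 + Q\right)^{2}$)
$p^{2}{\left(-8,0 \left(-4\right) \right)} = \left(4 + 4 \left(-8\right)^{2} \left(-4 + 0 \left(-4\right)\right)^{2}\right)^{2} = \left(4 + 4 \cdot 64 \left(-4 + 0\right)^{2}\right)^{2} = \left(4 + 4 \cdot 64 \left(-4\right)^{2}\right)^{2} = \left(4 + 4 \cdot 64 \cdot 16\right)^{2} = \left(4 + 4096\right)^{2} = 4100^{2} = 16810000$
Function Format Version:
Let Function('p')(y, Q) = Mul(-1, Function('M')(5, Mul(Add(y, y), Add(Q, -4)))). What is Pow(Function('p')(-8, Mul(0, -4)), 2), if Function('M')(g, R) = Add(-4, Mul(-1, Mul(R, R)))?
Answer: 16810000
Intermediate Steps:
Function('M')(g, R) = Add(-4, Mul(-1, Pow(R, 2)))
Function('p')(y, Q) = Add(4, Mul(4, Pow(y, 2), Pow(Add(-4, Q), 2))) (Function('p')(y, Q) = Mul(-1, Add(-4, Mul(-1, Pow(Mul(Add(y, y), Add(Q, -4)), 2)))) = Mul(-1, Add(-4, Mul(-1, Pow(Mul(Mul(2, y), Add(-4, Q)), 2)))) = Mul(-1, Add(-4, Mul(-1, Pow(Mul(2, y, Add(-4, Q)), 2)))) = Mul(-1, Add(-4, Mul(-1, Mul(4, Pow(y, 2), Pow(Add(-4, Q), 2))))) = Mul(-1, Add(-4, Mul(-4, Pow(y, 2), Pow(Add(-4, Q), 2)))) = Add(4, Mul(4, Pow(y, 2), Pow(Add(-4, Q), 2))))
Pow(Function('p')(-8, Mul(0, -4)), 2) = Pow(Add(4, Mul(4, Pow(-8, 2), Pow(Add(-4, Mul(0, -4)), 2))), 2) = Pow(Add(4, Mul(4, 64, Pow(Add(-4, 0), 2))), 2) = Pow(Add(4, Mul(4, 64, Pow(-4, 2))), 2) = Pow(Add(4, Mul(4, 64, 16)), 2) = Pow(Add(4, 4096), 2) = Pow(4100, 2) = 16810000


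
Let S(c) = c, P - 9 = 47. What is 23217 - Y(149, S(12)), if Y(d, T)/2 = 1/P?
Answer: 650075/28 ≈ 23217.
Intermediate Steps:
P = 56 (P = 9 + 47 = 56)
Y(d, T) = 1/28 (Y(d, T) = 2/56 = 2*(1/56) = 1/28)
23217 - Y(149, S(12)) = 23217 - 1*1/28 = 23217 - 1/28 = 650075/28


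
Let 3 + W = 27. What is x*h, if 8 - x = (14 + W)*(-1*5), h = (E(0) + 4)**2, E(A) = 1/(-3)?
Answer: 2662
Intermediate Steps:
W = 24 (W = -3 + 27 = 24)
E(A) = -1/3
h = 121/9 (h = (-1/3 + 4)**2 = (11/3)**2 = 121/9 ≈ 13.444)
x = 198 (x = 8 - (14 + 24)*(-1*5) = 8 - 38*(-5) = 8 - 1*(-190) = 8 + 190 = 198)
x*h = 198*(121/9) = 2662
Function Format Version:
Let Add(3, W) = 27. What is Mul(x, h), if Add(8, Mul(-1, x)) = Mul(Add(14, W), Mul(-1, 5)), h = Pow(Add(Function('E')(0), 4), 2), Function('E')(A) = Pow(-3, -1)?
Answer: 2662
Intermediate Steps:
W = 24 (W = Add(-3, 27) = 24)
Function('E')(A) = Rational(-1, 3)
h = Rational(121, 9) (h = Pow(Add(Rational(-1, 3), 4), 2) = Pow(Rational(11, 3), 2) = Rational(121, 9) ≈ 13.444)
x = 198 (x = Add(8, Mul(-1, Mul(Add(14, 24), Mul(-1, 5)))) = Add(8, Mul(-1, Mul(38, -5))) = Add(8, Mul(-1, -190)) = Add(8, 190) = 198)
Mul(x, h) = Mul(198, Rational(121, 9)) = 2662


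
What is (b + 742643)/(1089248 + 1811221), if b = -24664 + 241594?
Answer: 959573/2900469 ≈ 0.33083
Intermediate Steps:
b = 216930
(b + 742643)/(1089248 + 1811221) = (216930 + 742643)/(1089248 + 1811221) = 959573/2900469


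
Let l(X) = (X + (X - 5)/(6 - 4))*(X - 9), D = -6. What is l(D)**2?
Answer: 119025/4 ≈ 29756.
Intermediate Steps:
l(X) = (-9 + X)*(-5/2 + 3*X/2) (l(X) = (X + (-5 + X)/2)*(-9 + X) = (X + (-5 + X)*(1/2))*(-9 + X) = (X + (-5/2 + X/2))*(-9 + X) = (-5/2 + 3*X/2)*(-9 + X) = (-9 + X)*(-5/2 + 3*X/2))
l(D)**2 = (45/2 - 16*(-6) + (3/2)*(-6)**2)**2 = (45/2 + 96 + (3/2)*36)**2 = (45/2 + 96 + 54)**2 = (345/2)**2 = 119025/4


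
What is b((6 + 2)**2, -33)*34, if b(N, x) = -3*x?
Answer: 3366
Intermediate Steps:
b((6 + 2)**2, -33)*34 = -3*(-33)*34 = 99*34 = 3366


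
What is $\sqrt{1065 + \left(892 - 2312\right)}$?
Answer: $i \sqrt{355} \approx 18.841 i$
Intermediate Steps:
$\sqrt{1065 + \left(892 - 2312\right)} = \sqrt{1065 - 1420} = \sqrt{-355} = i \sqrt{355}$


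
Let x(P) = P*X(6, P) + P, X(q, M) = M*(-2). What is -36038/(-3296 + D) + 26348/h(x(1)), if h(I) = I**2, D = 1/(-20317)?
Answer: 1765121603930/66964833 ≈ 26359.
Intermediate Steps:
X(q, M) = -2*M
x(P) = P - 2*P**2 (x(P) = P*(-2*P) + P = -2*P**2 + P = P - 2*P**2)
D = -1/20317 ≈ -4.9220e-5
-36038/(-3296 + D) + 26348/h(x(1)) = -36038/(-3296 - 1/20317) + 26348/((1*(1 - 2*1))**2) = -36038/(-66964833/20317) + 26348/((1*(1 - 2))**2) = -36038*(-20317/66964833) + 26348/((1*(-1))**2) = 732184046/66964833 + 26348/((-1)**2) = 732184046/66964833 + 26348/1 = 732184046/66964833 + 26348*1 = 732184046/66964833 + 26348 = 1765121603930/66964833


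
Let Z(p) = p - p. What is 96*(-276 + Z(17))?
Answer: -26496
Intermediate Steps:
Z(p) = 0
96*(-276 + Z(17)) = 96*(-276 + 0) = 96*(-276) = -26496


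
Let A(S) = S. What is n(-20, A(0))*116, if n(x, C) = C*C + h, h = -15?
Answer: -1740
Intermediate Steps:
n(x, C) = -15 + C**2 (n(x, C) = C*C - 15 = C**2 - 15 = -15 + C**2)
n(-20, A(0))*116 = (-15 + 0**2)*116 = (-15 + 0)*116 = -15*116 = -1740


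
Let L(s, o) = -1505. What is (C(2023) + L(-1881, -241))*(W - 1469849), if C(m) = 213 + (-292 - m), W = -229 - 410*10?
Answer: 5317360046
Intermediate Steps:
W = -4329 (W = -229 - 4100 = -4329)
C(m) = -79 - m
(C(2023) + L(-1881, -241))*(W - 1469849) = ((-79 - 1*2023) - 1505)*(-4329 - 1469849) = ((-79 - 2023) - 1505)*(-1474178) = (-2102 - 1505)*(-1474178) = -3607*(-1474178) = 5317360046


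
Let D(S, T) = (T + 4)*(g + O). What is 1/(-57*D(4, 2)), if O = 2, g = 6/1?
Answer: -1/2736 ≈ -0.00036550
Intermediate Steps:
g = 6 (g = 6*1 = 6)
D(S, T) = 32 + 8*T (D(S, T) = (T + 4)*(6 + 2) = (4 + T)*8 = 32 + 8*T)
1/(-57*D(4, 2)) = 1/(-57*(32 + 8*2)) = 1/(-57*(32 + 16)) = 1/(-57*48) = 1/(-2736) = -1/2736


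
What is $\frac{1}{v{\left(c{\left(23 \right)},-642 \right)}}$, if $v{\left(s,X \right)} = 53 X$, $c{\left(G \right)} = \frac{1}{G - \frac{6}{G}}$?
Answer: $- \frac{1}{34026} \approx -2.9389 \cdot 10^{-5}$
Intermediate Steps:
$\frac{1}{v{\left(c{\left(23 \right)},-642 \right)}} = \frac{1}{53 \left(-642\right)} = \frac{1}{-34026} = - \frac{1}{34026}$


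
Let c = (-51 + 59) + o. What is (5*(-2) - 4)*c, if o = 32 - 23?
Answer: -238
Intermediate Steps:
o = 9
c = 17 (c = (-51 + 59) + 9 = 8 + 9 = 17)
(5*(-2) - 4)*c = (5*(-2) - 4)*17 = (-10 - 4)*17 = -14*17 = -238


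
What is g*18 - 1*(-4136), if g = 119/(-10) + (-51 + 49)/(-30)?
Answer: 3923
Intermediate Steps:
g = -71/6 (g = 119*(-⅒) - 2*(-1/30) = -119/10 + 1/15 = -71/6 ≈ -11.833)
g*18 - 1*(-4136) = -71/6*18 - 1*(-4136) = -213 + 4136 = 3923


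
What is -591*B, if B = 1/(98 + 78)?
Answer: -591/176 ≈ -3.3580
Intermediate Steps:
B = 1/176 ≈ 0.0056818
-591*B = -591*1/176 = -591/176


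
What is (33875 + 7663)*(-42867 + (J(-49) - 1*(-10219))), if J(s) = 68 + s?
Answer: -1355343402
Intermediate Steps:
(33875 + 7663)*(-42867 + (J(-49) - 1*(-10219))) = (33875 + 7663)*(-42867 + ((68 - 49) - 1*(-10219))) = 41538*(-42867 + (19 + 10219)) = 41538*(-42867 + 10238) = 41538*(-32629) = -1355343402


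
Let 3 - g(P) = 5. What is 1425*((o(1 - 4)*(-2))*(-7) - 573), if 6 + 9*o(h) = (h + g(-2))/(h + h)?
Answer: -7451800/9 ≈ -8.2798e+5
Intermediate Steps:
g(P) = -2 (g(P) = 3 - 1*5 = 3 - 5 = -2)
o(h) = -⅔ + (-2 + h)/(18*h) (o(h) = -⅔ + ((h - 2)/(h + h))/9 = -⅔ + ((-2 + h)/((2*h)))/9 = -⅔ + ((-2 + h)*(1/(2*h)))/9 = -⅔ + ((-2 + h)/(2*h))/9 = -⅔ + (-2 + h)/(18*h))
1425*((o(1 - 4)*(-2))*(-7) - 573) = 1425*((((-2 - 11*(1 - 4))/(18*(1 - 4)))*(-2))*(-7) - 573) = 1425*((((1/18)*(-2 - 11*(-3))/(-3))*(-2))*(-7) - 573) = 1425*((((1/18)*(-⅓)*(-2 + 33))*(-2))*(-7) - 573) = 1425*((((1/18)*(-⅓)*31)*(-2))*(-7) - 573) = 1425*(-31/54*(-2)*(-7) - 573) = 1425*((31/27)*(-7) - 573) = 1425*(-217/27 - 573) = 1425*(-15688/27) = -7451800/9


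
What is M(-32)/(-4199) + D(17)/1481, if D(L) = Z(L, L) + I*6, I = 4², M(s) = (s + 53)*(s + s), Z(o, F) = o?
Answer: 2464951/6218719 ≈ 0.39638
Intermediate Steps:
M(s) = 2*s*(53 + s) (M(s) = (53 + s)*(2*s) = 2*s*(53 + s))
I = 16
D(L) = 96 + L (D(L) = L + 16*6 = L + 96 = 96 + L)
M(-32)/(-4199) + D(17)/1481 = (2*(-32)*(53 - 32))/(-4199) + (96 + 17)/1481 = (2*(-32)*21)*(-1/4199) + 113*(1/1481) = -1344*(-1/4199) + 113/1481 = 1344/4199 + 113/1481 = 2464951/6218719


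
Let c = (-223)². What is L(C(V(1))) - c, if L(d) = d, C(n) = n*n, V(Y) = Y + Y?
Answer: -49725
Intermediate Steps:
V(Y) = 2*Y
C(n) = n²
c = 49729
L(C(V(1))) - c = (2*1)² - 1*49729 = 2² - 49729 = 4 - 49729 = -49725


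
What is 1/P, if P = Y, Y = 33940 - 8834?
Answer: 1/25106 ≈ 3.9831e-5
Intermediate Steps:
Y = 25106
P = 25106
1/P = 1/25106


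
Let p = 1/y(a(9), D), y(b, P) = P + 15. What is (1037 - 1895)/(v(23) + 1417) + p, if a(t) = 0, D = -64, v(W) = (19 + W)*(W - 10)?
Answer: -3385/7399 ≈ -0.45749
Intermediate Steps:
v(W) = (-10 + W)*(19 + W) (v(W) = (19 + W)*(-10 + W) = (-10 + W)*(19 + W))
y(b, P) = 15 + P
p = -1/49 (p = 1/(15 - 64) = 1/(-49) = -1/49 ≈ -0.020408)
(1037 - 1895)/(v(23) + 1417) + p = (1037 - 1895)/((-190 + 23**2 + 9*23) + 1417) - 1/49 = -858/((-190 + 529 + 207) + 1417) - 1/49 = -858/(546 + 1417) - 1/49 = -858/1963 - 1/49 = -858*1/1963 - 1/49 = -66/151 - 1/49 = -3385/7399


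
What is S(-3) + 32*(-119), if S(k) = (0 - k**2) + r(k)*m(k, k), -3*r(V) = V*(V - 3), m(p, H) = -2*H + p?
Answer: -3835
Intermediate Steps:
m(p, H) = p - 2*H
r(V) = -V*(-3 + V)/3 (r(V) = -V*(V - 3)/3 = -V*(-3 + V)/3)
S(k) = -k**2 - k**2*(3 - k)/3 (S(k) = (0 - k**2) + (k*(3 - k)/3)*(k - 2*k) = -k**2 + (k*(3 - k)/3)*(-k) = -k**2 - k**2*(3 - k)/3)
S(-3) + 32*(-119) = (1/3)*(-3)**2*(-6 - 3) + 32*(-119) = (1/3)*9*(-9) - 3808 = -27 - 3808 = -3835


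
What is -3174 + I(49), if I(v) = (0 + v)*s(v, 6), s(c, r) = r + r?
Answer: -2586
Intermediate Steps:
s(c, r) = 2*r
I(v) = 12*v (I(v) = (0 + v)*(2*6) = v*12 = 12*v)
-3174 + I(49) = -3174 + 12*49 = -3174 + 588 = -2586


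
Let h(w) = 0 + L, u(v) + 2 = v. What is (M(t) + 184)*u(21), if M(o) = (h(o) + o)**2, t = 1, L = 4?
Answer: 3971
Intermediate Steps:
u(v) = -2 + v
h(w) = 4 (h(w) = 0 + 4 = 4)
M(o) = (4 + o)**2
(M(t) + 184)*u(21) = ((4 + 1)**2 + 184)*(-2 + 21) = (5**2 + 184)*19 = (25 + 184)*19 = 209*19 = 3971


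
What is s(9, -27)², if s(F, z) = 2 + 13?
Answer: 225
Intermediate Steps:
s(F, z) = 15
s(9, -27)² = 15² = 225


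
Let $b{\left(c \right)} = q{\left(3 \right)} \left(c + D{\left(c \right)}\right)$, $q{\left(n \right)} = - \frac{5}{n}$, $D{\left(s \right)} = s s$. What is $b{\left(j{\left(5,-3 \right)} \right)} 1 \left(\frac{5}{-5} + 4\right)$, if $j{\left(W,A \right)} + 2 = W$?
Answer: $-60$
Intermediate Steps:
$j{\left(W,A \right)} = -2 + W$
$D{\left(s \right)} = s^{2}$
$b{\left(c \right)} = - \frac{5 c}{3} - \frac{5 c^{2}}{3}$ ($b{\left(c \right)} = - \frac{5}{3} \left(c + c^{2}\right) = \left(-5\right) \frac{1}{3} \left(c + c^{2}\right) = - \frac{5 \left(c + c^{2}\right)}{3} = - \frac{5 c}{3} - \frac{5 c^{2}}{3}$)
$b{\left(j{\left(5,-3 \right)} \right)} 1 \left(\frac{5}{-5} + 4\right) = \frac{5 \left(-2 + 5\right) \left(-1 - \left(-2 + 5\right)\right)}{3} \cdot 1 \left(\frac{5}{-5} + 4\right) = \frac{5}{3} \cdot 3 \left(-1 - 3\right) 1 \left(5 \left(- \frac{1}{5}\right) + 4\right) = \frac{5}{3} \cdot 3 \left(-1 - 3\right) 1 \left(-1 + 4\right) = \frac{5}{3} \cdot 3 \left(-4\right) 1 \cdot 3 = \left(-20\right) 3 = -60$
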